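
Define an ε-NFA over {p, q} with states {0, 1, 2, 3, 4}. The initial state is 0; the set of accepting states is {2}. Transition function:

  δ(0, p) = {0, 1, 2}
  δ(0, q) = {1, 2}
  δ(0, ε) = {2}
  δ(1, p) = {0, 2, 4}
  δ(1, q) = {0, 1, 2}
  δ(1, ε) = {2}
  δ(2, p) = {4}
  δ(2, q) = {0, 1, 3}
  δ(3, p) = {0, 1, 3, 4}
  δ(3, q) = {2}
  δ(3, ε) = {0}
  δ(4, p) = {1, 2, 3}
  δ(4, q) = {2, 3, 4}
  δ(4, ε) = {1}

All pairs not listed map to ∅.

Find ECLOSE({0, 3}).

{0, 2, 3}

Begin with {0, 3}.
0 →ε {2}; add 2.
ε-closure = {0, 2, 3}.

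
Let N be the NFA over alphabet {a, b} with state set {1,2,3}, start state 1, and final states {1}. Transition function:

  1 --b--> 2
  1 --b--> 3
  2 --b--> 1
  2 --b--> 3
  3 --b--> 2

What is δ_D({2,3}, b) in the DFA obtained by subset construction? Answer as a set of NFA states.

δ(2,b) = {1,3}; δ(3,b) = {2}.
Union: {1,2,3}.

{1,2,3}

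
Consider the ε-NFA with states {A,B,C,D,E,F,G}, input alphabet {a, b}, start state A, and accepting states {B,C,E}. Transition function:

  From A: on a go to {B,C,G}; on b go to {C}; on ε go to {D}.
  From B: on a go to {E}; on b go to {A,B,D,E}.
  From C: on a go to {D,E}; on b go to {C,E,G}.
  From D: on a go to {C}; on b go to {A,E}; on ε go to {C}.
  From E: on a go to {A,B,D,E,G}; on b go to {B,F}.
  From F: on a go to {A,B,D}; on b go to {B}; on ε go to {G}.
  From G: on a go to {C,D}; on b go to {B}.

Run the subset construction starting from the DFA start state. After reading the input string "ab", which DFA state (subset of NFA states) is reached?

{A,B,C,D,E,F,G}

Start: {A,C,D}.
δ(A,a) = {B,C,G}; δ(C,a) = {D,E}; δ(D,a) = {C}.
Union: {B,C,D,E,G}.
After a: {B,C,D,E,G}.
δ(B,b) = {A,B,D,E}; δ(C,b) = {C,E,G}; δ(D,b) = {A,E}; δ(E,b) = {B,F}; δ(G,b) = {B}.
Union: {A,B,C,D,E,F,G}.
After b: {A,B,C,D,E,F,G}.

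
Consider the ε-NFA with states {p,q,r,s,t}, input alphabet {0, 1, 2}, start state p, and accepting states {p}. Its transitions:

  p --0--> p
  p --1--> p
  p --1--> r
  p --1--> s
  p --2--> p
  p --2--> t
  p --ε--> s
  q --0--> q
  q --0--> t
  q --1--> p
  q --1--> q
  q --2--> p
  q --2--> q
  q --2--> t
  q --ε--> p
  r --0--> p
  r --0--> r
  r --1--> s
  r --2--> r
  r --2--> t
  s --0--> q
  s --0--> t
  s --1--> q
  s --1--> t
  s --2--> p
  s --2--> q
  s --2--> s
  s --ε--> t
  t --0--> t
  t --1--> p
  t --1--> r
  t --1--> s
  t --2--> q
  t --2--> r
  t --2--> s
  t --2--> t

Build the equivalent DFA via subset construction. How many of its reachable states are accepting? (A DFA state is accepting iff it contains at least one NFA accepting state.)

3

Start state of the DFA: {p,s,t} (ε-closure of the NFA start).
{p,s,t} --0--> {p,q,s,t}  [new]
{p,s,t} --1--> {p,q,r,s,t}  [new]
{p,s,t} --2--> {p,q,r,s,t}  [seen]
{p,q,s,t} --0--> {p,q,s,t}  [seen]
{p,q,s,t} --1--> {p,q,r,s,t}  [seen]
{p,q,s,t} --2--> {p,q,r,s,t}  [seen]
{p,q,r,s,t} --0--> {p,q,r,s,t}  [seen]
{p,q,r,s,t} --1--> {p,q,r,s,t}  [seen]
{p,q,r,s,t} --2--> {p,q,r,s,t}  [seen]
Reachable DFA states: {p,s,t}, {p,q,s,t}, {p,q,r,s,t}.
Accepting DFA states (contain an NFA accepting state): {p,s,t}, {p,q,s,t}, {p,q,r,s,t}.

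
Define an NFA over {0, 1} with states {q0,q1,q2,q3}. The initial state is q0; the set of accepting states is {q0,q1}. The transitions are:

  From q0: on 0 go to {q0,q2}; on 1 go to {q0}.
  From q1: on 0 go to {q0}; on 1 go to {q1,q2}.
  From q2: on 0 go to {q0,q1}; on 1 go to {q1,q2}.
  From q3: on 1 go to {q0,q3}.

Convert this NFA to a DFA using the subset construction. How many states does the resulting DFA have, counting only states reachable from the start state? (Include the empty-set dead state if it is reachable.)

3

Start state of the DFA: {q0}.
{q0} --0--> {q0,q2}  [new]
{q0} --1--> {q0}  [seen]
{q0,q2} --0--> {q0,q1,q2}  [new]
{q0,q2} --1--> {q0,q1,q2}  [seen]
{q0,q1,q2} --0--> {q0,q1,q2}  [seen]
{q0,q1,q2} --1--> {q0,q1,q2}  [seen]
Reachable DFA states: {q0}, {q0,q2}, {q0,q1,q2}.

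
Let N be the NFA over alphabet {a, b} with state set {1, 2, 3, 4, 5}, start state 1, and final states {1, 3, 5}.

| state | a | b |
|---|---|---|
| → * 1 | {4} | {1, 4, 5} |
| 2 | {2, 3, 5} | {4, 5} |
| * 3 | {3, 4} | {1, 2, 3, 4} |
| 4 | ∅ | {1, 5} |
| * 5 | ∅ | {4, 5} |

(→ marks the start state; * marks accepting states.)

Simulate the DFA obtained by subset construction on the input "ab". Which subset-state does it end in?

{1, 5}

Start: {1}.
δ(1,a) = {4}.
Union: {4}.
After a: {4}.
δ(4,b) = {1, 5}.
Union: {1, 5}.
After b: {1, 5}.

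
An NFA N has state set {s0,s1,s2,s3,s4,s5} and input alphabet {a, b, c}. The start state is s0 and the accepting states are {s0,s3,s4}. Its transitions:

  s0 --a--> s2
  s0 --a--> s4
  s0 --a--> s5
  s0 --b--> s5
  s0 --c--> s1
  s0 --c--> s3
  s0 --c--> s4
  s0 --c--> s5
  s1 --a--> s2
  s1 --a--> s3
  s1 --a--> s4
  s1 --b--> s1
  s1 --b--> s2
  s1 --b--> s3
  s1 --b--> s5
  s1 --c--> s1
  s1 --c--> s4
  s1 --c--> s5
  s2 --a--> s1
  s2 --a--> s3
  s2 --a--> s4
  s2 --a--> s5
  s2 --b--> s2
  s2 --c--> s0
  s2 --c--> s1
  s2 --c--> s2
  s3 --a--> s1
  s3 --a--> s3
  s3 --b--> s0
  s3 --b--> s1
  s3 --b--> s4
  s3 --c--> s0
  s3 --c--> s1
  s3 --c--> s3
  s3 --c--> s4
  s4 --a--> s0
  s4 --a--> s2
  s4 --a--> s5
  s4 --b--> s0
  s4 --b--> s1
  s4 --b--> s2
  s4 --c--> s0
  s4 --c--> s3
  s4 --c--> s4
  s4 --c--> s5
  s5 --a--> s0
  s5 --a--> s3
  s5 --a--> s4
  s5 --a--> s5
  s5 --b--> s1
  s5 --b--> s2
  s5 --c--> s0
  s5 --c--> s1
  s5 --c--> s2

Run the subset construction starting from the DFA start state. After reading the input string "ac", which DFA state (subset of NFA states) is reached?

{s0,s1,s2,s3,s4,s5}

Start: {s0}.
δ(s0,a) = {s2,s4,s5}.
Union: {s2,s4,s5}.
After a: {s2,s4,s5}.
δ(s2,c) = {s0,s1,s2}; δ(s4,c) = {s0,s3,s4,s5}; δ(s5,c) = {s0,s1,s2}.
Union: {s0,s1,s2,s3,s4,s5}.
After c: {s0,s1,s2,s3,s4,s5}.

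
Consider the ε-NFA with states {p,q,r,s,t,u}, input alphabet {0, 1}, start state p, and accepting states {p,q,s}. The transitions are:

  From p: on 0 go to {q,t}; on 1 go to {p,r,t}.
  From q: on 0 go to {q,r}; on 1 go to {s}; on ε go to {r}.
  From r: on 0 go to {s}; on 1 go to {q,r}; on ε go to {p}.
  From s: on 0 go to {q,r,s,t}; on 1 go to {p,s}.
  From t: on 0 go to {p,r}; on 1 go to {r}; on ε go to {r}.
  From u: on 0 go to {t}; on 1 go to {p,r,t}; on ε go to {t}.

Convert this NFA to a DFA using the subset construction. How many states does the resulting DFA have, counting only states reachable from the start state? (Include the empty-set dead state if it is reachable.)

Start state of the DFA: {p} (ε-closure of the NFA start).
{p} --0--> {p,q,r,t}  [new]
{p} --1--> {p,r,t}  [new]
{p,q,r,t} --0--> {p,q,r,s,t}  [new]
{p,q,r,t} --1--> {p,q,r,s,t}  [seen]
{p,r,t} --0--> {p,q,r,s,t}  [seen]
{p,r,t} --1--> {p,q,r,t}  [seen]
{p,q,r,s,t} --0--> {p,q,r,s,t}  [seen]
{p,q,r,s,t} --1--> {p,q,r,s,t}  [seen]
Reachable DFA states: {p}, {p,q,r,t}, {p,r,t}, {p,q,r,s,t}.

4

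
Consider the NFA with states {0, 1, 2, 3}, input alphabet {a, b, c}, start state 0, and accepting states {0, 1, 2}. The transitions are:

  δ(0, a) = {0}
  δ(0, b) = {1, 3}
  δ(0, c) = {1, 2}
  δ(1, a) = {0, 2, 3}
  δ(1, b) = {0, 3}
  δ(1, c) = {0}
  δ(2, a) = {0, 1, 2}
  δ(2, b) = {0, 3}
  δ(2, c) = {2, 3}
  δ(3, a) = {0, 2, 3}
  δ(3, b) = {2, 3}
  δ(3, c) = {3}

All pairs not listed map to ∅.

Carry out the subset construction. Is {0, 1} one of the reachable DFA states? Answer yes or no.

no

Start state of the DFA: {0}.
{0} --a--> {0}  [seen]
{0} --b--> {1, 3}  [new]
{0} --c--> {1, 2}  [new]
{1, 3} --a--> {0, 2, 3}  [new]
{1, 3} --b--> {0, 2, 3}  [seen]
{1, 3} --c--> {0, 3}  [new]
{1, 2} --a--> {0, 1, 2, 3}  [new]
{1, 2} --b--> {0, 3}  [seen]
{1, 2} --c--> {0, 2, 3}  [seen]
{0, 2, 3} --a--> {0, 1, 2, 3}  [seen]
{0, 2, 3} --b--> {0, 1, 2, 3}  [seen]
{0, 2, 3} --c--> {1, 2, 3}  [new]
{0, 3} --a--> {0, 2, 3}  [seen]
{0, 3} --b--> {1, 2, 3}  [seen]
{0, 3} --c--> {1, 2, 3}  [seen]
{0, 1, 2, 3} --a--> {0, 1, 2, 3}  [seen]
{0, 1, 2, 3} --b--> {0, 1, 2, 3}  [seen]
{0, 1, 2, 3} --c--> {0, 1, 2, 3}  [seen]
{1, 2, 3} --a--> {0, 1, 2, 3}  [seen]
{1, 2, 3} --b--> {0, 2, 3}  [seen]
{1, 2, 3} --c--> {0, 2, 3}  [seen]
Reachable DFA states: {0}, {1, 3}, {1, 2}, {0, 2, 3}, {0, 3}, {0, 1, 2, 3}, {1, 2, 3}.
{0, 1} is not among them.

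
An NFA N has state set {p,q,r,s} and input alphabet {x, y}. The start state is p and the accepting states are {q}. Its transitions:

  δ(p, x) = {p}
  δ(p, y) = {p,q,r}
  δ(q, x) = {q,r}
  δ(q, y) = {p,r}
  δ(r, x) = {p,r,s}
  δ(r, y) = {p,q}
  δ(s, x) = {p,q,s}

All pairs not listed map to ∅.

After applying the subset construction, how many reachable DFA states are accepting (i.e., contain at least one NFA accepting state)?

2

Start state of the DFA: {p}.
{p} --x--> {p}  [seen]
{p} --y--> {p,q,r}  [new]
{p,q,r} --x--> {p,q,r,s}  [new]
{p,q,r} --y--> {p,q,r}  [seen]
{p,q,r,s} --x--> {p,q,r,s}  [seen]
{p,q,r,s} --y--> {p,q,r}  [seen]
Reachable DFA states: {p}, {p,q,r}, {p,q,r,s}.
Accepting DFA states (contain an NFA accepting state): {p,q,r}, {p,q,r,s}.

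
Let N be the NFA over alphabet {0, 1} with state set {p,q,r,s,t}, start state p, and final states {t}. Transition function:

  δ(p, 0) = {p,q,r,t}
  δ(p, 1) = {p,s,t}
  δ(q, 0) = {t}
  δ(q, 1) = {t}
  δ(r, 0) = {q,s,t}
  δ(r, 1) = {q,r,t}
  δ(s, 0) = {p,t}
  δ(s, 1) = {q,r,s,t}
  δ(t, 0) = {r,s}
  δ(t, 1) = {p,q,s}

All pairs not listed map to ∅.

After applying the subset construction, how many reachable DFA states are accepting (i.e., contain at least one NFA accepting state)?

Start state of the DFA: {p}.
{p} --0--> {p,q,r,t}  [new]
{p} --1--> {p,s,t}  [new]
{p,q,r,t} --0--> {p,q,r,s,t}  [new]
{p,q,r,t} --1--> {p,q,r,s,t}  [seen]
{p,s,t} --0--> {p,q,r,s,t}  [seen]
{p,s,t} --1--> {p,q,r,s,t}  [seen]
{p,q,r,s,t} --0--> {p,q,r,s,t}  [seen]
{p,q,r,s,t} --1--> {p,q,r,s,t}  [seen]
Reachable DFA states: {p}, {p,q,r,t}, {p,s,t}, {p,q,r,s,t}.
Accepting DFA states (contain an NFA accepting state): {p,q,r,t}, {p,s,t}, {p,q,r,s,t}.

3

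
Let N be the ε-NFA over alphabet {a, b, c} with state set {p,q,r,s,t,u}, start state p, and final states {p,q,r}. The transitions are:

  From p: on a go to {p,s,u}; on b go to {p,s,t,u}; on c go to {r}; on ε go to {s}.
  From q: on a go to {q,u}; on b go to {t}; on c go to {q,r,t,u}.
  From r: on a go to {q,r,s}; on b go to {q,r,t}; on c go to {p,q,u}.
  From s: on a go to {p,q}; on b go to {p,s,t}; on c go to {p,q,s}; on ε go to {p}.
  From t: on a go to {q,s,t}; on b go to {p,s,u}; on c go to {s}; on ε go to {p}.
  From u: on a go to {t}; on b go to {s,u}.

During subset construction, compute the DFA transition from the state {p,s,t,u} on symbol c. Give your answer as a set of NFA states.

δ(p,c) = {r}; δ(s,c) = {p,q,s}; δ(t,c) = {s}; δ(u,c) = ∅.
Union: {p,q,r,s}.

{p,q,r,s}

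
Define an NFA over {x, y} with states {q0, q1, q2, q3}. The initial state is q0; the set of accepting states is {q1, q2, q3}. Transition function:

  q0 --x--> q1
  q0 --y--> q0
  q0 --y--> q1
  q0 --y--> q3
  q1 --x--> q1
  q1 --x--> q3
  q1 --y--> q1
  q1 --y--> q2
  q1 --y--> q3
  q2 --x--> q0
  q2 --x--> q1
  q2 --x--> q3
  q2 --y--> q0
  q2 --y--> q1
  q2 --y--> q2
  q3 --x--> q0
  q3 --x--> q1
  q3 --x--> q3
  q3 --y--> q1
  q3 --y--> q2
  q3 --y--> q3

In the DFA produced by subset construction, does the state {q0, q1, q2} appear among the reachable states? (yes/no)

no

Start state of the DFA: {q0}.
{q0} --x--> {q1}  [new]
{q0} --y--> {q0, q1, q3}  [new]
{q1} --x--> {q1, q3}  [new]
{q1} --y--> {q1, q2, q3}  [new]
{q0, q1, q3} --x--> {q0, q1, q3}  [seen]
{q0, q1, q3} --y--> {q0, q1, q2, q3}  [new]
{q1, q3} --x--> {q0, q1, q3}  [seen]
{q1, q3} --y--> {q1, q2, q3}  [seen]
{q1, q2, q3} --x--> {q0, q1, q3}  [seen]
{q1, q2, q3} --y--> {q0, q1, q2, q3}  [seen]
{q0, q1, q2, q3} --x--> {q0, q1, q3}  [seen]
{q0, q1, q2, q3} --y--> {q0, q1, q2, q3}  [seen]
Reachable DFA states: {q0}, {q1}, {q0, q1, q3}, {q1, q3}, {q1, q2, q3}, {q0, q1, q2, q3}.
{q0, q1, q2} is not among them.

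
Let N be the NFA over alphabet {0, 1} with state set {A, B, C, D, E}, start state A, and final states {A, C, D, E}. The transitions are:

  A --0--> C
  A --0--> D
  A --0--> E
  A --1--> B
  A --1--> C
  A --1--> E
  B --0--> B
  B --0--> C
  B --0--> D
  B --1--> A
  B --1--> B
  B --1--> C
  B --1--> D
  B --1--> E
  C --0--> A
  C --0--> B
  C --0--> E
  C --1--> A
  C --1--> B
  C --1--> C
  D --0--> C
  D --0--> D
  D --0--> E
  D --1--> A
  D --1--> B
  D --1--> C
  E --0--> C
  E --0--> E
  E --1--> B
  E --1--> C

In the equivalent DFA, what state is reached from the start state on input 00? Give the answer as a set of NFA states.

{A, B, C, D, E}

Start: {A}.
δ(A,0) = {C, D, E}.
Union: {C, D, E}.
After 0: {C, D, E}.
δ(C,0) = {A, B, E}; δ(D,0) = {C, D, E}; δ(E,0) = {C, E}.
Union: {A, B, C, D, E}.
After 0: {A, B, C, D, E}.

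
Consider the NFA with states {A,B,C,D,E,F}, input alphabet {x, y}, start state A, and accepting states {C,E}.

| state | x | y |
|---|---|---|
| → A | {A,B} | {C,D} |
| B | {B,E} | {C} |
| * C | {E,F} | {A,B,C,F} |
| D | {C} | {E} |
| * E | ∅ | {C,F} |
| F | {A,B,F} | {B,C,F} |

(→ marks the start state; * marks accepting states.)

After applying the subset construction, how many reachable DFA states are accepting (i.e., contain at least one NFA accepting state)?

Start state of the DFA: {A}.
{A} --x--> {A,B}  [new]
{A} --y--> {C,D}  [new]
{A,B} --x--> {A,B,E}  [new]
{A,B} --y--> {C,D}  [seen]
{C,D} --x--> {C,E,F}  [new]
{C,D} --y--> {A,B,C,E,F}  [new]
{A,B,E} --x--> {A,B,E}  [seen]
{A,B,E} --y--> {C,D,F}  [new]
{C,E,F} --x--> {A,B,E,F}  [new]
{C,E,F} --y--> {A,B,C,F}  [new]
{A,B,C,E,F} --x--> {A,B,E,F}  [seen]
{A,B,C,E,F} --y--> {A,B,C,D,F}  [new]
{C,D,F} --x--> {A,B,C,E,F}  [seen]
{C,D,F} --y--> {A,B,C,E,F}  [seen]
{A,B,E,F} --x--> {A,B,E,F}  [seen]
{A,B,E,F} --y--> {B,C,D,F}  [new]
{A,B,C,F} --x--> {A,B,E,F}  [seen]
{A,B,C,F} --y--> {A,B,C,D,F}  [seen]
{A,B,C,D,F} --x--> {A,B,C,E,F}  [seen]
{A,B,C,D,F} --y--> {A,B,C,D,E,F}  [new]
{B,C,D,F} --x--> {A,B,C,E,F}  [seen]
{B,C,D,F} --y--> {A,B,C,E,F}  [seen]
{A,B,C,D,E,F} --x--> {A,B,C,E,F}  [seen]
{A,B,C,D,E,F} --y--> {A,B,C,D,E,F}  [seen]
Reachable DFA states: {A}, {A,B}, {C,D}, {A,B,E}, {C,E,F}, {A,B,C,E,F}, {C,D,F}, {A,B,E,F}, {A,B,C,F}, {A,B,C,D,F}, {B,C,D,F}, {A,B,C,D,E,F}.
Accepting DFA states (contain an NFA accepting state): {C,D}, {A,B,E}, {C,E,F}, {A,B,C,E,F}, {C,D,F}, {A,B,E,F}, {A,B,C,F}, {A,B,C,D,F}, {B,C,D,F}, {A,B,C,D,E,F}.

10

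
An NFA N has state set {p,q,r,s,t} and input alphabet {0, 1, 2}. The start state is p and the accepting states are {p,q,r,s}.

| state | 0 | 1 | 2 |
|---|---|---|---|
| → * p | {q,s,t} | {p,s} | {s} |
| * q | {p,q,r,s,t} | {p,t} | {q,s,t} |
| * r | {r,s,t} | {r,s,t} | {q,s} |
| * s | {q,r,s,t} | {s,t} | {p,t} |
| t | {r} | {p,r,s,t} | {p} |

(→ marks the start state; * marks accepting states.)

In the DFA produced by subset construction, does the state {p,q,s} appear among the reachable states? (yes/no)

no

Start state of the DFA: {p}.
{p} --0--> {q,s,t}  [new]
{p} --1--> {p,s}  [new]
{p} --2--> {s}  [new]
{q,s,t} --0--> {p,q,r,s,t}  [new]
{q,s,t} --1--> {p,r,s,t}  [new]
{q,s,t} --2--> {p,q,s,t}  [new]
{p,s} --0--> {q,r,s,t}  [new]
{p,s} --1--> {p,s,t}  [new]
{p,s} --2--> {p,s,t}  [seen]
{s} --0--> {q,r,s,t}  [seen]
{s} --1--> {s,t}  [new]
{s} --2--> {p,t}  [new]
{p,q,r,s,t} --0--> {p,q,r,s,t}  [seen]
{p,q,r,s,t} --1--> {p,r,s,t}  [seen]
{p,q,r,s,t} --2--> {p,q,s,t}  [seen]
{p,r,s,t} --0--> {q,r,s,t}  [seen]
{p,r,s,t} --1--> {p,r,s,t}  [seen]
{p,r,s,t} --2--> {p,q,s,t}  [seen]
{p,q,s,t} --0--> {p,q,r,s,t}  [seen]
{p,q,s,t} --1--> {p,r,s,t}  [seen]
{p,q,s,t} --2--> {p,q,s,t}  [seen]
{q,r,s,t} --0--> {p,q,r,s,t}  [seen]
{q,r,s,t} --1--> {p,r,s,t}  [seen]
{q,r,s,t} --2--> {p,q,s,t}  [seen]
{p,s,t} --0--> {q,r,s,t}  [seen]
{p,s,t} --1--> {p,r,s,t}  [seen]
{p,s,t} --2--> {p,s,t}  [seen]
{s,t} --0--> {q,r,s,t}  [seen]
{s,t} --1--> {p,r,s,t}  [seen]
{s,t} --2--> {p,t}  [seen]
{p,t} --0--> {q,r,s,t}  [seen]
{p,t} --1--> {p,r,s,t}  [seen]
{p,t} --2--> {p,s}  [seen]
Reachable DFA states: {p}, {q,s,t}, {p,s}, {s}, {p,q,r,s,t}, {p,r,s,t}, {p,q,s,t}, {q,r,s,t}, {p,s,t}, {s,t}, {p,t}.
{p,q,s} is not among them.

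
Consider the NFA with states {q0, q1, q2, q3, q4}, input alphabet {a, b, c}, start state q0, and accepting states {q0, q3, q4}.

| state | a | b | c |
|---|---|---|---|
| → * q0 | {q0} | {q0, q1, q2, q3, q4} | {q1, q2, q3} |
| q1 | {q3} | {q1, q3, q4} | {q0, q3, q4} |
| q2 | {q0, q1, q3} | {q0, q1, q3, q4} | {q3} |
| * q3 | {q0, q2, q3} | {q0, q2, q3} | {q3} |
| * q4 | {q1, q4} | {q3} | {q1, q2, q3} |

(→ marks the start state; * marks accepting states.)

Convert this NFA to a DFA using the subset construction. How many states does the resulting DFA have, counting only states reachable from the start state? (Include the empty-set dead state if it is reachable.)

5

Start state of the DFA: {q0}.
{q0} --a--> {q0}  [seen]
{q0} --b--> {q0, q1, q2, q3, q4}  [new]
{q0} --c--> {q1, q2, q3}  [new]
{q0, q1, q2, q3, q4} --a--> {q0, q1, q2, q3, q4}  [seen]
{q0, q1, q2, q3, q4} --b--> {q0, q1, q2, q3, q4}  [seen]
{q0, q1, q2, q3, q4} --c--> {q0, q1, q2, q3, q4}  [seen]
{q1, q2, q3} --a--> {q0, q1, q2, q3}  [new]
{q1, q2, q3} --b--> {q0, q1, q2, q3, q4}  [seen]
{q1, q2, q3} --c--> {q0, q3, q4}  [new]
{q0, q1, q2, q3} --a--> {q0, q1, q2, q3}  [seen]
{q0, q1, q2, q3} --b--> {q0, q1, q2, q3, q4}  [seen]
{q0, q1, q2, q3} --c--> {q0, q1, q2, q3, q4}  [seen]
{q0, q3, q4} --a--> {q0, q1, q2, q3, q4}  [seen]
{q0, q3, q4} --b--> {q0, q1, q2, q3, q4}  [seen]
{q0, q3, q4} --c--> {q1, q2, q3}  [seen]
Reachable DFA states: {q0}, {q0, q1, q2, q3, q4}, {q1, q2, q3}, {q0, q1, q2, q3}, {q0, q3, q4}.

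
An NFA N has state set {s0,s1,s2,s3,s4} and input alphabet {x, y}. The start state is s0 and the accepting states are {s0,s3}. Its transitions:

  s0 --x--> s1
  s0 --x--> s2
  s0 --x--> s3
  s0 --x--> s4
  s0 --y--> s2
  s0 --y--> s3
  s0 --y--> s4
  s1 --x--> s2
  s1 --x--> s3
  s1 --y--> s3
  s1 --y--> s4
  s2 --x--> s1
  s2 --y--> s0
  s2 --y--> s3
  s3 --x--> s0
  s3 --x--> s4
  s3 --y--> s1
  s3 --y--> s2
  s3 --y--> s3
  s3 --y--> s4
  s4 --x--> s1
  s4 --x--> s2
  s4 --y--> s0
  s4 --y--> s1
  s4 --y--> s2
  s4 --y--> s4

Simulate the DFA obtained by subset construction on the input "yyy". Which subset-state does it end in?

Start: {s0}.
δ(s0,y) = {s2,s3,s4}.
Union: {s2,s3,s4}.
After y: {s2,s3,s4}.
δ(s2,y) = {s0,s3}; δ(s3,y) = {s1,s2,s3,s4}; δ(s4,y) = {s0,s1,s2,s4}.
Union: {s0,s1,s2,s3,s4}.
After y: {s0,s1,s2,s3,s4}.
δ(s0,y) = {s2,s3,s4}; δ(s1,y) = {s3,s4}; δ(s2,y) = {s0,s3}; δ(s3,y) = {s1,s2,s3,s4}; δ(s4,y) = {s0,s1,s2,s4}.
Union: {s0,s1,s2,s3,s4}.
After y: {s0,s1,s2,s3,s4}.

{s0,s1,s2,s3,s4}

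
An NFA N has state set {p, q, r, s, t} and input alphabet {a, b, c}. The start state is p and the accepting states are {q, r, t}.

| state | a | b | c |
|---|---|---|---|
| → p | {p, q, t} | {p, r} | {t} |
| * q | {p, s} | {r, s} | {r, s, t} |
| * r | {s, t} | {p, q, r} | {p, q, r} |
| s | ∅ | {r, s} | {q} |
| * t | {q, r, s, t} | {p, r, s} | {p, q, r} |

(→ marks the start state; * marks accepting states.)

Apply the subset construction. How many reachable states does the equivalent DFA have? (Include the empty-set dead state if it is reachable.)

11

Start state of the DFA: {p}.
{p} --a--> {p, q, t}  [new]
{p} --b--> {p, r}  [new]
{p} --c--> {t}  [new]
{p, q, t} --a--> {p, q, r, s, t}  [new]
{p, q, t} --b--> {p, r, s}  [new]
{p, q, t} --c--> {p, q, r, s, t}  [seen]
{p, r} --a--> {p, q, s, t}  [new]
{p, r} --b--> {p, q, r}  [new]
{p, r} --c--> {p, q, r, t}  [new]
{t} --a--> {q, r, s, t}  [new]
{t} --b--> {p, r, s}  [seen]
{t} --c--> {p, q, r}  [seen]
{p, q, r, s, t} --a--> {p, q, r, s, t}  [seen]
{p, q, r, s, t} --b--> {p, q, r, s}  [new]
{p, q, r, s, t} --c--> {p, q, r, s, t}  [seen]
{p, r, s} --a--> {p, q, s, t}  [seen]
{p, r, s} --b--> {p, q, r, s}  [seen]
{p, r, s} --c--> {p, q, r, t}  [seen]
{p, q, s, t} --a--> {p, q, r, s, t}  [seen]
{p, q, s, t} --b--> {p, r, s}  [seen]
{p, q, s, t} --c--> {p, q, r, s, t}  [seen]
{p, q, r} --a--> {p, q, s, t}  [seen]
{p, q, r} --b--> {p, q, r, s}  [seen]
{p, q, r} --c--> {p, q, r, s, t}  [seen]
{p, q, r, t} --a--> {p, q, r, s, t}  [seen]
{p, q, r, t} --b--> {p, q, r, s}  [seen]
{p, q, r, t} --c--> {p, q, r, s, t}  [seen]
{q, r, s, t} --a--> {p, q, r, s, t}  [seen]
{q, r, s, t} --b--> {p, q, r, s}  [seen]
{q, r, s, t} --c--> {p, q, r, s, t}  [seen]
{p, q, r, s} --a--> {p, q, s, t}  [seen]
{p, q, r, s} --b--> {p, q, r, s}  [seen]
{p, q, r, s} --c--> {p, q, r, s, t}  [seen]
Reachable DFA states: {p}, {p, q, t}, {p, r}, {t}, {p, q, r, s, t}, {p, r, s}, {p, q, s, t}, {p, q, r}, {p, q, r, t}, {q, r, s, t}, {p, q, r, s}.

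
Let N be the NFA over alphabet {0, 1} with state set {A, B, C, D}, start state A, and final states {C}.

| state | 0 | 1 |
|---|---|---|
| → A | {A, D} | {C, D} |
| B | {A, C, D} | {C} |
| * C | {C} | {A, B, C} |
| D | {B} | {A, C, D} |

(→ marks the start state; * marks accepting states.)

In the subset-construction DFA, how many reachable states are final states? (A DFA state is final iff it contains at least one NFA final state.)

Start state of the DFA: {A}.
{A} --0--> {A, D}  [new]
{A} --1--> {C, D}  [new]
{A, D} --0--> {A, B, D}  [new]
{A, D} --1--> {A, C, D}  [new]
{C, D} --0--> {B, C}  [new]
{C, D} --1--> {A, B, C, D}  [new]
{A, B, D} --0--> {A, B, C, D}  [seen]
{A, B, D} --1--> {A, C, D}  [seen]
{A, C, D} --0--> {A, B, C, D}  [seen]
{A, C, D} --1--> {A, B, C, D}  [seen]
{B, C} --0--> {A, C, D}  [seen]
{B, C} --1--> {A, B, C}  [new]
{A, B, C, D} --0--> {A, B, C, D}  [seen]
{A, B, C, D} --1--> {A, B, C, D}  [seen]
{A, B, C} --0--> {A, C, D}  [seen]
{A, B, C} --1--> {A, B, C, D}  [seen]
Reachable DFA states: {A}, {A, D}, {C, D}, {A, B, D}, {A, C, D}, {B, C}, {A, B, C, D}, {A, B, C}.
Accepting DFA states (contain an NFA accepting state): {C, D}, {A, C, D}, {B, C}, {A, B, C, D}, {A, B, C}.

5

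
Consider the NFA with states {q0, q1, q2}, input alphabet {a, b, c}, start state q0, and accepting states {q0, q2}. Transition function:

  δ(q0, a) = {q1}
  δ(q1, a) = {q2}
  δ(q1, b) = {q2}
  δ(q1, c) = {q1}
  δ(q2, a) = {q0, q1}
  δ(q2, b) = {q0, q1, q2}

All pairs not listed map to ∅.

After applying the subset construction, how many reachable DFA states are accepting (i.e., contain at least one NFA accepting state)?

Start state of the DFA: {q0}.
{q0} --a--> {q1}  [new]
{q0} --b--> ∅  [new]
{q0} --c--> ∅  [seen]
{q1} --a--> {q2}  [new]
{q1} --b--> {q2}  [seen]
{q1} --c--> {q1}  [seen]
∅ --a--> ∅  [seen]
∅ --b--> ∅  [seen]
∅ --c--> ∅  [seen]
{q2} --a--> {q0, q1}  [new]
{q2} --b--> {q0, q1, q2}  [new]
{q2} --c--> ∅  [seen]
{q0, q1} --a--> {q1, q2}  [new]
{q0, q1} --b--> {q2}  [seen]
{q0, q1} --c--> {q1}  [seen]
{q0, q1, q2} --a--> {q0, q1, q2}  [seen]
{q0, q1, q2} --b--> {q0, q1, q2}  [seen]
{q0, q1, q2} --c--> {q1}  [seen]
{q1, q2} --a--> {q0, q1, q2}  [seen]
{q1, q2} --b--> {q0, q1, q2}  [seen]
{q1, q2} --c--> {q1}  [seen]
Reachable DFA states: {q0}, {q1}, ∅, {q2}, {q0, q1}, {q0, q1, q2}, {q1, q2}.
Accepting DFA states (contain an NFA accepting state): {q0}, {q2}, {q0, q1}, {q0, q1, q2}, {q1, q2}.

5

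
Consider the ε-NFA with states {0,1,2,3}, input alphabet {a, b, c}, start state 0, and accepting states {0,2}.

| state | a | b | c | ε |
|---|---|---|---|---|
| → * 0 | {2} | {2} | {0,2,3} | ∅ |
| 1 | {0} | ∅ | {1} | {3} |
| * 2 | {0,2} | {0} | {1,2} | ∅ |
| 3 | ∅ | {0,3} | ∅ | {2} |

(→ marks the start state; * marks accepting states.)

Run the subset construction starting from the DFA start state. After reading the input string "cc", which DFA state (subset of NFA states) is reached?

{0,1,2,3}

Start: {0}.
δ(0,c) = {0,2,3}.
Union: {0,2,3}.
After c: {0,2,3}.
δ(0,c) = {0,2,3}; δ(2,c) = {1,2}; δ(3,c) = ∅.
Union: {0,1,2,3}.
After c: {0,1,2,3}.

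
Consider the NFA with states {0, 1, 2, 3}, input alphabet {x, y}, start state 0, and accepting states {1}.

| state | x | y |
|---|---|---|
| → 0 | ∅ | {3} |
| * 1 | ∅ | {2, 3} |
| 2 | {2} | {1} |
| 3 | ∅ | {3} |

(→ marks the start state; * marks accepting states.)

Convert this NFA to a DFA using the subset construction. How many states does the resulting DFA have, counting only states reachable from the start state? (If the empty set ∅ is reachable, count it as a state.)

3

Start state of the DFA: {0}.
{0} --x--> ∅  [new]
{0} --y--> {3}  [new]
∅ --x--> ∅  [seen]
∅ --y--> ∅  [seen]
{3} --x--> ∅  [seen]
{3} --y--> {3}  [seen]
Reachable DFA states: {0}, ∅, {3}.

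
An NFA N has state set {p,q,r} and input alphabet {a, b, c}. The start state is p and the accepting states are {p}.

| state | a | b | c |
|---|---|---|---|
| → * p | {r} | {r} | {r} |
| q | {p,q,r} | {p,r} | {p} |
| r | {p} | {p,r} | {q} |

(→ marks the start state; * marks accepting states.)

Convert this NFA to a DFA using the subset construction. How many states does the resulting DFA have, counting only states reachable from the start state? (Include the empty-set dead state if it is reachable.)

7

Start state of the DFA: {p}.
{p} --a--> {r}  [new]
{p} --b--> {r}  [seen]
{p} --c--> {r}  [seen]
{r} --a--> {p}  [seen]
{r} --b--> {p,r}  [new]
{r} --c--> {q}  [new]
{p,r} --a--> {p,r}  [seen]
{p,r} --b--> {p,r}  [seen]
{p,r} --c--> {q,r}  [new]
{q} --a--> {p,q,r}  [new]
{q} --b--> {p,r}  [seen]
{q} --c--> {p}  [seen]
{q,r} --a--> {p,q,r}  [seen]
{q,r} --b--> {p,r}  [seen]
{q,r} --c--> {p,q}  [new]
{p,q,r} --a--> {p,q,r}  [seen]
{p,q,r} --b--> {p,r}  [seen]
{p,q,r} --c--> {p,q,r}  [seen]
{p,q} --a--> {p,q,r}  [seen]
{p,q} --b--> {p,r}  [seen]
{p,q} --c--> {p,r}  [seen]
Reachable DFA states: {p}, {r}, {p,r}, {q}, {q,r}, {p,q,r}, {p,q}.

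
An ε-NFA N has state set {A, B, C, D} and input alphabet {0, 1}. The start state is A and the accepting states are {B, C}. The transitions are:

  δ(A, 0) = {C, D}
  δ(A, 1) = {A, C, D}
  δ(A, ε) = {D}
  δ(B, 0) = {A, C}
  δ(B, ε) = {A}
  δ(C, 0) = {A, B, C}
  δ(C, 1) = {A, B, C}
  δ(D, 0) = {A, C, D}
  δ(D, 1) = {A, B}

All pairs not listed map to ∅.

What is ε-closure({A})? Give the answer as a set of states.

Begin with {A}.
A →ε {D}; add D.
ε-closure = {A, D}.

{A, D}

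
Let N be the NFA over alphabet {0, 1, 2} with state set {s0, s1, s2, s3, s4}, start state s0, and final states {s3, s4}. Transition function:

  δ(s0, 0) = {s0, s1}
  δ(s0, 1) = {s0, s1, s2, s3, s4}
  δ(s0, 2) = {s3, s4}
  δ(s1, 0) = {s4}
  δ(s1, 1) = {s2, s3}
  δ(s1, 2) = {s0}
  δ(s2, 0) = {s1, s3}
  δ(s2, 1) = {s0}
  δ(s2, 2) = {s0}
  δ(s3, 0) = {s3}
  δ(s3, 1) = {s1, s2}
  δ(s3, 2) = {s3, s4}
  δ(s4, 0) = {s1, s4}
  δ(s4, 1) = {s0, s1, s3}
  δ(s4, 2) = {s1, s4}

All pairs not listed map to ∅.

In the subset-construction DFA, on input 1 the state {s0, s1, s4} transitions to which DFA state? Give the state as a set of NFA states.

{s0, s1, s2, s3, s4}

δ(s0,1) = {s0, s1, s2, s3, s4}; δ(s1,1) = {s2, s3}; δ(s4,1) = {s0, s1, s3}.
Union: {s0, s1, s2, s3, s4}.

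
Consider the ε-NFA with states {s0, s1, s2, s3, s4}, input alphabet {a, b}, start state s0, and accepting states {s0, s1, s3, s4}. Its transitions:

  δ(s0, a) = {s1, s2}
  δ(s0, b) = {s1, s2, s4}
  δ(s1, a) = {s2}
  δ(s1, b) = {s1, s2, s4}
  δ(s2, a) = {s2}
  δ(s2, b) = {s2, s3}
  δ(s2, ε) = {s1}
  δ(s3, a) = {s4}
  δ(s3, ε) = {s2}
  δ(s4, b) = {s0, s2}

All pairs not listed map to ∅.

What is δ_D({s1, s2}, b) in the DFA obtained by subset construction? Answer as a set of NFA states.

{s1, s2, s3, s4}

δ(s1,b) = {s1, s2, s4}; δ(s2,b) = {s2, s3}.
Union: {s1, s2, s3, s4}.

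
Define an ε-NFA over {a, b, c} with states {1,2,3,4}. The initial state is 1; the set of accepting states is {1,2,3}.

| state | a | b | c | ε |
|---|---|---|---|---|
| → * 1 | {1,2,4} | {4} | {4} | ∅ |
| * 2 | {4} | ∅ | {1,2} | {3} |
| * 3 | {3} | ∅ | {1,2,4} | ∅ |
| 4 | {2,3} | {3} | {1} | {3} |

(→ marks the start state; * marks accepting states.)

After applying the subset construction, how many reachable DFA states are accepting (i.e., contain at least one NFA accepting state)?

5

Start state of the DFA: {1} (ε-closure of the NFA start).
{1} --a--> {1,2,3,4}  [new]
{1} --b--> {3,4}  [new]
{1} --c--> {3,4}  [seen]
{1,2,3,4} --a--> {1,2,3,4}  [seen]
{1,2,3,4} --b--> {3,4}  [seen]
{1,2,3,4} --c--> {1,2,3,4}  [seen]
{3,4} --a--> {2,3}  [new]
{3,4} --b--> {3}  [new]
{3,4} --c--> {1,2,3,4}  [seen]
{2,3} --a--> {3,4}  [seen]
{2,3} --b--> ∅  [new]
{2,3} --c--> {1,2,3,4}  [seen]
{3} --a--> {3}  [seen]
{3} --b--> ∅  [seen]
{3} --c--> {1,2,3,4}  [seen]
∅ --a--> ∅  [seen]
∅ --b--> ∅  [seen]
∅ --c--> ∅  [seen]
Reachable DFA states: {1}, {1,2,3,4}, {3,4}, {2,3}, {3}, ∅.
Accepting DFA states (contain an NFA accepting state): {1}, {1,2,3,4}, {3,4}, {2,3}, {3}.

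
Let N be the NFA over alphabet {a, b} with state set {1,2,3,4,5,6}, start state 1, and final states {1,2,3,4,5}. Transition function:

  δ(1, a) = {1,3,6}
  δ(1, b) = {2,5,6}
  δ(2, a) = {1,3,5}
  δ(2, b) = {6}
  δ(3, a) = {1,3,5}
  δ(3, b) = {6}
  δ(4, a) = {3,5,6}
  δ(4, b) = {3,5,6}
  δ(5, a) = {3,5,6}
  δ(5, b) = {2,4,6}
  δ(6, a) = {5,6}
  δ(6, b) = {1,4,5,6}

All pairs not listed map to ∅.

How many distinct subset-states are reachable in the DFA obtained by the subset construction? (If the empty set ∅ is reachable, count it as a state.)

6

Start state of the DFA: {1}.
{1} --a--> {1,3,6}  [new]
{1} --b--> {2,5,6}  [new]
{1,3,6} --a--> {1,3,5,6}  [new]
{1,3,6} --b--> {1,2,4,5,6}  [new]
{2,5,6} --a--> {1,3,5,6}  [seen]
{2,5,6} --b--> {1,2,4,5,6}  [seen]
{1,3,5,6} --a--> {1,3,5,6}  [seen]
{1,3,5,6} --b--> {1,2,4,5,6}  [seen]
{1,2,4,5,6} --a--> {1,3,5,6}  [seen]
{1,2,4,5,6} --b--> {1,2,3,4,5,6}  [new]
{1,2,3,4,5,6} --a--> {1,3,5,6}  [seen]
{1,2,3,4,5,6} --b--> {1,2,3,4,5,6}  [seen]
Reachable DFA states: {1}, {1,3,6}, {2,5,6}, {1,3,5,6}, {1,2,4,5,6}, {1,2,3,4,5,6}.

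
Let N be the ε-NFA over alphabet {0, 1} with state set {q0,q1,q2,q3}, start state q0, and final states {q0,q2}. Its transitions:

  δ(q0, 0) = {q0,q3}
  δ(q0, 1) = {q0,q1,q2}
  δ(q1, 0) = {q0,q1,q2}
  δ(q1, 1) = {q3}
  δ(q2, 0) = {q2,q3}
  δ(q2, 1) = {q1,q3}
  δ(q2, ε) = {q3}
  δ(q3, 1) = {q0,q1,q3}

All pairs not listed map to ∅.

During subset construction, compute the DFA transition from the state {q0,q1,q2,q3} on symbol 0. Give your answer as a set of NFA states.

δ(q0,0) = {q0,q3}; δ(q1,0) = {q0,q1,q2}; δ(q2,0) = {q2,q3}; δ(q3,0) = ∅.
Union: {q0,q1,q2,q3}.

{q0,q1,q2,q3}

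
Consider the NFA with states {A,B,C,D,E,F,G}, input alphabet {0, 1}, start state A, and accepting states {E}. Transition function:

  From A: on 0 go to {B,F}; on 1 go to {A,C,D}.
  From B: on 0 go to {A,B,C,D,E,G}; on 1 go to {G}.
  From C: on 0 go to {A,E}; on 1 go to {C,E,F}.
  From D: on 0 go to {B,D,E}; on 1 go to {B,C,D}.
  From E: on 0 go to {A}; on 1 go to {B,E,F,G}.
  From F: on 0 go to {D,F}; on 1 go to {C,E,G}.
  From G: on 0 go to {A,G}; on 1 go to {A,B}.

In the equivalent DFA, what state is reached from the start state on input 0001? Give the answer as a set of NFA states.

{A,B,C,D,E,F,G}

Start: {A}.
δ(A,0) = {B,F}.
Union: {B,F}.
After 0: {B,F}.
δ(B,0) = {A,B,C,D,E,G}; δ(F,0) = {D,F}.
Union: {A,B,C,D,E,F,G}.
After 0: {A,B,C,D,E,F,G}.
δ(A,0) = {B,F}; δ(B,0) = {A,B,C,D,E,G}; δ(C,0) = {A,E}; δ(D,0) = {B,D,E}; δ(E,0) = {A}; δ(F,0) = {D,F}; δ(G,0) = {A,G}.
Union: {A,B,C,D,E,F,G}.
After 0: {A,B,C,D,E,F,G}.
δ(A,1) = {A,C,D}; δ(B,1) = {G}; δ(C,1) = {C,E,F}; δ(D,1) = {B,C,D}; δ(E,1) = {B,E,F,G}; δ(F,1) = {C,E,G}; δ(G,1) = {A,B}.
Union: {A,B,C,D,E,F,G}.
After 1: {A,B,C,D,E,F,G}.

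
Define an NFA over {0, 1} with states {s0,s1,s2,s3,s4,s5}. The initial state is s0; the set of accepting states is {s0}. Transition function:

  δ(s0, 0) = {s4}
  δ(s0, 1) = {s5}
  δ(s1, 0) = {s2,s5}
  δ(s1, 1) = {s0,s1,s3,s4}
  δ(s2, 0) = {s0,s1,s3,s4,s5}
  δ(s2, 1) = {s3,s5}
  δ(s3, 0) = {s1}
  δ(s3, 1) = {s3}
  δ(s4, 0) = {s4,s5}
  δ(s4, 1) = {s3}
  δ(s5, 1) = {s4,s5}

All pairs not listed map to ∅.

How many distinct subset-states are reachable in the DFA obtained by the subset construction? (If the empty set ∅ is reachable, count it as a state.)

Start state of the DFA: {s0}.
{s0} --0--> {s4}  [new]
{s0} --1--> {s5}  [new]
{s4} --0--> {s4,s5}  [new]
{s4} --1--> {s3}  [new]
{s5} --0--> ∅  [new]
{s5} --1--> {s4,s5}  [seen]
{s4,s5} --0--> {s4,s5}  [seen]
{s4,s5} --1--> {s3,s4,s5}  [new]
{s3} --0--> {s1}  [new]
{s3} --1--> {s3}  [seen]
∅ --0--> ∅  [seen]
∅ --1--> ∅  [seen]
{s3,s4,s5} --0--> {s1,s4,s5}  [new]
{s3,s4,s5} --1--> {s3,s4,s5}  [seen]
{s1} --0--> {s2,s5}  [new]
{s1} --1--> {s0,s1,s3,s4}  [new]
{s1,s4,s5} --0--> {s2,s4,s5}  [new]
{s1,s4,s5} --1--> {s0,s1,s3,s4,s5}  [new]
{s2,s5} --0--> {s0,s1,s3,s4,s5}  [seen]
{s2,s5} --1--> {s3,s4,s5}  [seen]
{s0,s1,s3,s4} --0--> {s1,s2,s4,s5}  [new]
{s0,s1,s3,s4} --1--> {s0,s1,s3,s4,s5}  [seen]
{s2,s4,s5} --0--> {s0,s1,s3,s4,s5}  [seen]
{s2,s4,s5} --1--> {s3,s4,s5}  [seen]
{s0,s1,s3,s4,s5} --0--> {s1,s2,s4,s5}  [seen]
{s0,s1,s3,s4,s5} --1--> {s0,s1,s3,s4,s5}  [seen]
{s1,s2,s4,s5} --0--> {s0,s1,s2,s3,s4,s5}  [new]
{s1,s2,s4,s5} --1--> {s0,s1,s3,s4,s5}  [seen]
{s0,s1,s2,s3,s4,s5} --0--> {s0,s1,s2,s3,s4,s5}  [seen]
{s0,s1,s2,s3,s4,s5} --1--> {s0,s1,s3,s4,s5}  [seen]
Reachable DFA states: {s0}, {s4}, {s5}, {s4,s5}, {s3}, ∅, {s3,s4,s5}, {s1}, {s1,s4,s5}, {s2,s5}, {s0,s1,s3,s4}, {s2,s4,s5}, {s0,s1,s3,s4,s5}, {s1,s2,s4,s5}, {s0,s1,s2,s3,s4,s5}.

15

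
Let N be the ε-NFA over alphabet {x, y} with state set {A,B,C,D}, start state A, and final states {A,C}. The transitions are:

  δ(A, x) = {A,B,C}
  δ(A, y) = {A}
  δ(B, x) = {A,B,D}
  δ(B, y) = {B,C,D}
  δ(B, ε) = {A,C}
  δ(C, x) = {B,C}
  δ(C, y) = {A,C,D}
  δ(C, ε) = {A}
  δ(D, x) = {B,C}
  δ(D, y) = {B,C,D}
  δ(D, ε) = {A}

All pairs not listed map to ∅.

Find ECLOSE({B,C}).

{A,B,C}

Begin with {B,C}.
B →ε {A,C}; add A.
ε-closure = {A,B,C}.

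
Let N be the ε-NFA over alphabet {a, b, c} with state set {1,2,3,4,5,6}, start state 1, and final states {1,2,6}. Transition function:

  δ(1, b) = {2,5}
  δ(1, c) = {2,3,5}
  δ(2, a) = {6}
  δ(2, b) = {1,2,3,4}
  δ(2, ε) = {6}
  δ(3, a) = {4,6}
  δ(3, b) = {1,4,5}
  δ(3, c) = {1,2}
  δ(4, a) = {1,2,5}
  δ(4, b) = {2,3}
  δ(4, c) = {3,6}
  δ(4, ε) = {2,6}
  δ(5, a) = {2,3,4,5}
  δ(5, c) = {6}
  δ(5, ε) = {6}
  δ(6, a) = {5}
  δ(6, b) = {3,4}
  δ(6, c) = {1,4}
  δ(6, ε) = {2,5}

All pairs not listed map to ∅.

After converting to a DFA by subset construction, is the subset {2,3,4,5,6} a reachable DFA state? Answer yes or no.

yes

Start state of the DFA: {1} (ε-closure of the NFA start).
{1} --a--> ∅  [new]
{1} --b--> {2,5,6}  [new]
{1} --c--> {2,3,5,6}  [new]
∅ --a--> ∅  [seen]
∅ --b--> ∅  [seen]
∅ --c--> ∅  [seen]
{2,5,6} --a--> {2,3,4,5,6}  [new]
{2,5,6} --b--> {1,2,3,4,5,6}  [new]
{2,5,6} --c--> {1,2,4,5,6}  [new]
{2,3,5,6} --a--> {2,3,4,5,6}  [seen]
{2,3,5,6} --b--> {1,2,3,4,5,6}  [seen]
{2,3,5,6} --c--> {1,2,4,5,6}  [seen]
{2,3,4,5,6} --a--> {1,2,3,4,5,6}  [seen]
{2,3,4,5,6} --b--> {1,2,3,4,5,6}  [seen]
{2,3,4,5,6} --c--> {1,2,3,4,5,6}  [seen]
{1,2,3,4,5,6} --a--> {1,2,3,4,5,6}  [seen]
{1,2,3,4,5,6} --b--> {1,2,3,4,5,6}  [seen]
{1,2,3,4,5,6} --c--> {1,2,3,4,5,6}  [seen]
{1,2,4,5,6} --a--> {1,2,3,4,5,6}  [seen]
{1,2,4,5,6} --b--> {1,2,3,4,5,6}  [seen]
{1,2,4,5,6} --c--> {1,2,3,4,5,6}  [seen]
Reachable DFA states: {1}, ∅, {2,5,6}, {2,3,5,6}, {2,3,4,5,6}, {1,2,3,4,5,6}, {1,2,4,5,6}.
{2,3,4,5,6} is among them.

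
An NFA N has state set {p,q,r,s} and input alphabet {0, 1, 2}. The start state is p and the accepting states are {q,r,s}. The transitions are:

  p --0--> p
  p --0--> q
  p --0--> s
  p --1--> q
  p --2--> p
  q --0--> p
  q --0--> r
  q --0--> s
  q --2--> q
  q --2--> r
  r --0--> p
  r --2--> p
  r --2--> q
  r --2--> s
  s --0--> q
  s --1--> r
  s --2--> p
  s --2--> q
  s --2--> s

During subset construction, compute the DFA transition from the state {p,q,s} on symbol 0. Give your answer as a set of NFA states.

{p,q,r,s}

δ(p,0) = {p,q,s}; δ(q,0) = {p,r,s}; δ(s,0) = {q}.
Union: {p,q,r,s}.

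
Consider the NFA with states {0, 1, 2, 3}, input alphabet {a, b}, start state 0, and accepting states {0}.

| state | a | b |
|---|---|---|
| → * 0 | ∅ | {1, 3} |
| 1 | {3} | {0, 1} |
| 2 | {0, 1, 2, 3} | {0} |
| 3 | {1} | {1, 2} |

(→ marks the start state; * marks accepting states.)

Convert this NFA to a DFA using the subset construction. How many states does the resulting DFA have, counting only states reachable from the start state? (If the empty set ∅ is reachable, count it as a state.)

6

Start state of the DFA: {0}.
{0} --a--> ∅  [new]
{0} --b--> {1, 3}  [new]
∅ --a--> ∅  [seen]
∅ --b--> ∅  [seen]
{1, 3} --a--> {1, 3}  [seen]
{1, 3} --b--> {0, 1, 2}  [new]
{0, 1, 2} --a--> {0, 1, 2, 3}  [new]
{0, 1, 2} --b--> {0, 1, 3}  [new]
{0, 1, 2, 3} --a--> {0, 1, 2, 3}  [seen]
{0, 1, 2, 3} --b--> {0, 1, 2, 3}  [seen]
{0, 1, 3} --a--> {1, 3}  [seen]
{0, 1, 3} --b--> {0, 1, 2, 3}  [seen]
Reachable DFA states: {0}, ∅, {1, 3}, {0, 1, 2}, {0, 1, 2, 3}, {0, 1, 3}.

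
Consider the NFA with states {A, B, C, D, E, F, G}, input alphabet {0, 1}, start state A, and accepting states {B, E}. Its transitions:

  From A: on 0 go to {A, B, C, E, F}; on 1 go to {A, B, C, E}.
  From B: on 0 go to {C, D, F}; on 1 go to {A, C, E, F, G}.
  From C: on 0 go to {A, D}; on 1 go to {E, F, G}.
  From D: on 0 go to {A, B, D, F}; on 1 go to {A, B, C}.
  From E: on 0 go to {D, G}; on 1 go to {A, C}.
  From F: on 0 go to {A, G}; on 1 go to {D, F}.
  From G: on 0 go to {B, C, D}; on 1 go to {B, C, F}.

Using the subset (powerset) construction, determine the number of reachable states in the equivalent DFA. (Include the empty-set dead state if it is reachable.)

5

Start state of the DFA: {A}.
{A} --0--> {A, B, C, E, F}  [new]
{A} --1--> {A, B, C, E}  [new]
{A, B, C, E, F} --0--> {A, B, C, D, E, F, G}  [new]
{A, B, C, E, F} --1--> {A, B, C, D, E, F, G}  [seen]
{A, B, C, E} --0--> {A, B, C, D, E, F, G}  [seen]
{A, B, C, E} --1--> {A, B, C, E, F, G}  [new]
{A, B, C, D, E, F, G} --0--> {A, B, C, D, E, F, G}  [seen]
{A, B, C, D, E, F, G} --1--> {A, B, C, D, E, F, G}  [seen]
{A, B, C, E, F, G} --0--> {A, B, C, D, E, F, G}  [seen]
{A, B, C, E, F, G} --1--> {A, B, C, D, E, F, G}  [seen]
Reachable DFA states: {A}, {A, B, C, E, F}, {A, B, C, E}, {A, B, C, D, E, F, G}, {A, B, C, E, F, G}.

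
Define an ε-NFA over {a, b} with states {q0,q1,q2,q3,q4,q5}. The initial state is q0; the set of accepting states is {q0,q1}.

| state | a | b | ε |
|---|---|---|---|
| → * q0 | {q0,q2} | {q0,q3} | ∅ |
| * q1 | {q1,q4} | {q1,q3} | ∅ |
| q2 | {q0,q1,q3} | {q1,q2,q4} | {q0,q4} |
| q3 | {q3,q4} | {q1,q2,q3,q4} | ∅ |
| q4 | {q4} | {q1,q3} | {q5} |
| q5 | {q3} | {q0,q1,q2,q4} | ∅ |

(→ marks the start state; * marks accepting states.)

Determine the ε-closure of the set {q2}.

Begin with {q2}.
q2 →ε {q0,q4}; add q0, q4.
q4 →ε {q5}; add q5.
ε-closure = {q0,q2,q4,q5}.

{q0,q2,q4,q5}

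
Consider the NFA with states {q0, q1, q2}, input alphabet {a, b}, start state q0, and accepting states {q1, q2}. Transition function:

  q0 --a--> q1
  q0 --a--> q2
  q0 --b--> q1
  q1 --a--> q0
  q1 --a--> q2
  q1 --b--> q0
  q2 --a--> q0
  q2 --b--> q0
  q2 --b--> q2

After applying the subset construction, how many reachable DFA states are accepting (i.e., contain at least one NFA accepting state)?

4

Start state of the DFA: {q0}.
{q0} --a--> {q1, q2}  [new]
{q0} --b--> {q1}  [new]
{q1, q2} --a--> {q0, q2}  [new]
{q1, q2} --b--> {q0, q2}  [seen]
{q1} --a--> {q0, q2}  [seen]
{q1} --b--> {q0}  [seen]
{q0, q2} --a--> {q0, q1, q2}  [new]
{q0, q2} --b--> {q0, q1, q2}  [seen]
{q0, q1, q2} --a--> {q0, q1, q2}  [seen]
{q0, q1, q2} --b--> {q0, q1, q2}  [seen]
Reachable DFA states: {q0}, {q1, q2}, {q1}, {q0, q2}, {q0, q1, q2}.
Accepting DFA states (contain an NFA accepting state): {q1, q2}, {q1}, {q0, q2}, {q0, q1, q2}.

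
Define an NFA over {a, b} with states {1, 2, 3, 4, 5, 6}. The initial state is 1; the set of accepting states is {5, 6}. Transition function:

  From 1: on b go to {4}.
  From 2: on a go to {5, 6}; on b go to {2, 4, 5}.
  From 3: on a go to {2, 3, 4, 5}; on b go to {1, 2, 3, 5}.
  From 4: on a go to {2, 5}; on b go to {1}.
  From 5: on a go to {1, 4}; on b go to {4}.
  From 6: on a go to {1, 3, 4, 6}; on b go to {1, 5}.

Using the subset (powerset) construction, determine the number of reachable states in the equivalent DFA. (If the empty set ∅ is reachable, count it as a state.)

Start state of the DFA: {1}.
{1} --a--> ∅  [new]
{1} --b--> {4}  [new]
∅ --a--> ∅  [seen]
∅ --b--> ∅  [seen]
{4} --a--> {2, 5}  [new]
{4} --b--> {1}  [seen]
{2, 5} --a--> {1, 4, 5, 6}  [new]
{2, 5} --b--> {2, 4, 5}  [new]
{1, 4, 5, 6} --a--> {1, 2, 3, 4, 5, 6}  [new]
{1, 4, 5, 6} --b--> {1, 4, 5}  [new]
{2, 4, 5} --a--> {1, 2, 4, 5, 6}  [new]
{2, 4, 5} --b--> {1, 2, 4, 5}  [new]
{1, 2, 3, 4, 5, 6} --a--> {1, 2, 3, 4, 5, 6}  [seen]
{1, 2, 3, 4, 5, 6} --b--> {1, 2, 3, 4, 5}  [new]
{1, 4, 5} --a--> {1, 2, 4, 5}  [seen]
{1, 4, 5} --b--> {1, 4}  [new]
{1, 2, 4, 5, 6} --a--> {1, 2, 3, 4, 5, 6}  [seen]
{1, 2, 4, 5, 6} --b--> {1, 2, 4, 5}  [seen]
{1, 2, 4, 5} --a--> {1, 2, 4, 5, 6}  [seen]
{1, 2, 4, 5} --b--> {1, 2, 4, 5}  [seen]
{1, 2, 3, 4, 5} --a--> {1, 2, 3, 4, 5, 6}  [seen]
{1, 2, 3, 4, 5} --b--> {1, 2, 3, 4, 5}  [seen]
{1, 4} --a--> {2, 5}  [seen]
{1, 4} --b--> {1, 4}  [seen]
Reachable DFA states: {1}, ∅, {4}, {2, 5}, {1, 4, 5, 6}, {2, 4, 5}, {1, 2, 3, 4, 5, 6}, {1, 4, 5}, {1, 2, 4, 5, 6}, {1, 2, 4, 5}, {1, 2, 3, 4, 5}, {1, 4}.

12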